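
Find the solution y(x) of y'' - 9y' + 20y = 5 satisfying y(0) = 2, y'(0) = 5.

Characteristic equation r² - 9r + 20 = 0 factors as (r - 4)(r - 5) = 0, so r = 4, 5.
Hence y_h = C1*exp(4*x) + C2*exp(5*x).
For the particular solution try y_p = A0. Substituting and matching coefficients of each power of x gives A0 = 1/4, so y_p = 1/4.
General solution: y = 1/4 + C1*exp(4*x) + C2*exp(5*x).
Apply the initial conditions: y(0) = 1/4 + C1 + C2 = 2 and y'(0) = 4*C1 + 5*C2 = 5. Solving gives C1 = 15/4, C2 = -2.

y = 1/4 - 2*exp(5*x) + 15*exp(4*x)/4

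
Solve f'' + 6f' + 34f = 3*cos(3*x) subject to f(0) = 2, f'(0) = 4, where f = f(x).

Characteristic equation r² + 6r + 34 = 0 has discriminant (6)² - 4·(34) = -100 < 0, so r = -3 ± 5i.
Hence f_h = C1*cos(5*x)*exp(-3*x) + C2*exp(-3*x)*sin(5*x).
Try f_p = A*cos(3*x) + B*sin(3*x). Substituting and equating the coefficients of cos(3x) and sin(3x) gives A = 75/949, B = 54/949, so f_p = 54*sin(3*x)/949 + 75*cos(3*x)/949.
General solution: f = 54*sin(3*x)/949 + 75*cos(3*x)/949 + C1*cos(5*x)*exp(-3*x) + C2*exp(-3*x)*sin(5*x).
Apply the initial conditions: f(0) = 75/949 + C1 = 2 and f'(0) = 162/949 - 3*C1 + 5*C2 = 4. Solving gives C1 = 1823/949, C2 = 9103/4745.

f = 54*sin(3*x)/949 + 75*cos(3*x)/949 + 1823*cos(5*x)*exp(-3*x)/949 + 9103*exp(-3*x)*sin(5*x)/4745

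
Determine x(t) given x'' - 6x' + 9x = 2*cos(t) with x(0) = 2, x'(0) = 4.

x = -3*sin(t)/25 + 4*cos(t)/25 + 46*exp(3*t)/25 - 7*t*exp(3*t)/5

Characteristic equation r² - 6r + 9 = 0 has discriminant (-6)² - 4·(9) = 0, so r = 3 is a repeated root.
Hence x_h = (C1 + C2*t)*exp(3*t).
Try x_p = A*cos(t) + B*sin(t). Substituting and equating the coefficients of cos(t) and sin(t) gives A = 4/25, B = -3/25, so x_p = -3*sin(t)/25 + 4*cos(t)/25.
General solution: x = -3*sin(t)/25 + 4*cos(t)/25 + C1*exp(3*t) + C2*t*exp(3*t).
Apply the initial conditions: x(0) = 4/25 + C1 = 2 and x'(0) = -3/25 + C2 + 3*C1 = 4. Solving gives C1 = 46/25, C2 = -7/5.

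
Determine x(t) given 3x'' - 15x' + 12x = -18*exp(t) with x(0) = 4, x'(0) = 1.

Divide through by 3: x'' - 5x' + 4x = -6*exp(t).
Characteristic equation r² - 5r + 4 = 0 factors as (r - 4)(r - 1) = 0, so r = 4, 1.
Hence x_h = C1*exp(4*t) + C2*exp(t).
Since exp(t) solves the homogeneous equation (r = 1 is a root of multiplicity 1), multiply the trial by t. Try x_p = A*t*exp(t). Substituting into the equation and dividing by exp(t) gives A = 2, so x_p = 2*t*exp(t).
General solution: x = C1*exp(4*t) + C2*exp(t) + 2*t*exp(t).
Apply the initial conditions: x(0) = C1 + C2 = 4 and x'(0) = 2 + C2 + 4*C1 = 1. Solving gives C1 = -5/3, C2 = 17/3.

x = -5*exp(4*t)/3 + 17*exp(t)/3 + 2*t*exp(t)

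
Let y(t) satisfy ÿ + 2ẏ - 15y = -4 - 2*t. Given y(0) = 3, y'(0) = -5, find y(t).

y = 64/225 + 2*t/15 + 19*exp(3*t)/18 + 83*exp(-5*t)/50

Characteristic equation r² + 2r - 15 = 0 factors as (r + 5)(r - 3) = 0, so r = -5, 3.
Hence y_h = C1*exp(-5*t) + C2*exp(3*t).
For the particular solution try y_p = A0 + A1*t. Substituting and matching coefficients of each power of t gives A0 = 64/225, A1 = 2/15, so y_p = 64/225 + 2*t/15.
General solution: y = 64/225 + 2*t/15 + C1*exp(-5*t) + C2*exp(3*t).
Apply the initial conditions: y(0) = 64/225 + C1 + C2 = 3 and y'(0) = 2/15 - 5*C1 + 3*C2 = -5. Solving gives C1 = 83/50, C2 = 19/18.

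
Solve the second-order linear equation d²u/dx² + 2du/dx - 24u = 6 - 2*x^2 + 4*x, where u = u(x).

Characteristic equation r² + 2r - 24 = 0 factors as (r - 4)(r + 6) = 0, so r = 4, -6.
Hence u_h = C1*exp(4*x) + C2*exp(-6*x).
For the particular solution try u_p = A0 + A1*x + A2*x^2. Substituting and matching coefficients of each power of x gives A0 = -221/864, A1 = -11/72, A2 = 1/12, so u_p = -221/864 - 11*x/72 + x^2/12.

u = -221/864 - 11*x/72 + x**2/12 + C1*exp(4*x) + C2*exp(-6*x)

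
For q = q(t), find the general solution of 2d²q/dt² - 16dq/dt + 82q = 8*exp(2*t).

Divide through by 2: q'' - 8q' + 41q = 4*exp(2*t).
Characteristic equation r² - 8r + 41 = 0 has discriminant (-8)² - 4·(41) = -100 < 0, so r = 4 ± 5i.
Hence q_h = C1*cos(5*t)*exp(4*t) + C2*exp(4*t)*sin(5*t).
Try q_p = A*exp(2*t). Substituting into the equation and dividing by exp(2*t) gives A = 4/29, so q_p = 4*exp(2*t)/29.

q = 4*exp(2*t)/29 + C1*cos(5*t)*exp(4*t) + C2*exp(4*t)*sin(5*t)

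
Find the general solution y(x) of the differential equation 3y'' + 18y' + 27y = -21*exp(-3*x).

Divide through by 3: y'' + 6y' + 9y = -7*exp(-3*x).
Characteristic equation r² + 6r + 9 = 0 has discriminant (6)² - 4·(9) = 0, so r = -3 is a repeated root.
Hence y_h = (C1 + C2*x)*exp(-3*x).
Since exp(-3*x) solves the homogeneous equation (r = -3 is a root of multiplicity 2), multiply the trial by x^2. Try y_p = A*x^2*exp(-3*x). Substituting into the equation and dividing by exp(-3*x) gives A = -7/2, so y_p = -7*x^2*exp(-3*x)/2.

y = C1*exp(-3*x) - 7*x**2*exp(-3*x)/2 + C2*x*exp(-3*x)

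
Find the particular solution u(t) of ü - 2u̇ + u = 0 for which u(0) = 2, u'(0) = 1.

u = 2*exp(t) - t*exp(t)

Characteristic equation r² - 2r + 1 = 0 has discriminant (-2)² - 4·(1) = 0, so r = 1 is a repeated root.
Hence u_h = (C1 + C2*t)*exp(t).
Apply the initial conditions: u(0) = C1 = 2 and u'(0) = C1 + C2 = 1. Solving gives C1 = 2, C2 = -1.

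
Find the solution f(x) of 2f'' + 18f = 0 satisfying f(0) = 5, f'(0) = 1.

f = 5*cos(3*x) + sin(3*x)/3

Divide through by 2: f'' + 9f = 0.
Characteristic equation r² + 9 = 0 has discriminant (0)² - 4·(9) = -36 < 0, so r = ± 3i.
Hence f_h = C1*cos(3*x) + C2*sin(3*x).
Apply the initial conditions: f(0) = C1 = 5 and f'(0) = 3*C2 = 1. Solving gives C1 = 5, C2 = 1/3.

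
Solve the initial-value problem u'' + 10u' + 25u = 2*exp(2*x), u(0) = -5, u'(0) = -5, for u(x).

Characteristic equation r² + 10r + 25 = 0 has discriminant (10)² - 4·(25) = 0, so r = -5 is a repeated root.
Hence u_h = (C1 + C2*x)*exp(-5*x).
Try u_p = A*exp(2*x). Substituting into the equation and dividing by exp(2*x) gives A = 2/49, so u_p = 2*exp(2*x)/49.
General solution: u = 2*exp(2*x)/49 + C1*exp(-5*x) + C2*x*exp(-5*x).
Apply the initial conditions: u(0) = 2/49 + C1 = -5 and u'(0) = 4/49 + C2 - 5*C1 = -5. Solving gives C1 = -247/49, C2 = -212/7.

u = -247*exp(-5*x)/49 + 2*exp(2*x)/49 - 212*x*exp(-5*x)/7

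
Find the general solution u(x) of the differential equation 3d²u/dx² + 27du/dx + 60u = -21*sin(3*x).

u = -77*sin(3*x)/850 + 189*cos(3*x)/850 + C1*exp(-5*x) + C2*exp(-4*x)

Divide through by 3: u'' + 9u' + 20u = -7*sin(3*x).
Characteristic equation r² + 9r + 20 = 0 factors as (r + 5)(r + 4) = 0, so r = -5, -4.
Hence u_h = C1*exp(-5*x) + C2*exp(-4*x).
Try u_p = A*cos(3*x) + B*sin(3*x). Substituting and equating the coefficients of cos(3x) and sin(3x) gives A = 189/850, B = -77/850, so u_p = -77*sin(3*x)/850 + 189*cos(3*x)/850.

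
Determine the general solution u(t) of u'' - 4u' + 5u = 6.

Characteristic equation r² - 4r + 5 = 0 has discriminant (-4)² - 4·(5) = -4 < 0, so r = 2 ± i.
Hence u_h = C1*cos(t)*exp(2*t) + C2*exp(2*t)*sin(t).
For the particular solution try u_p = A0. Substituting and matching coefficients of each power of t gives A0 = 6/5, so u_p = 6/5.

u = 6/5 + C1*cos(t)*exp(2*t) + C2*exp(2*t)*sin(t)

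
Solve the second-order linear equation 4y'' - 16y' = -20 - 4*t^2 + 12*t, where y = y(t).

Divide through by 4: y'' - 4y' = -5 - t^2 + 3*t.
Characteristic equation r² - 4r = 0 factors as (r - 4)r = 0, so r = 4, 0.
Hence y_h = C1*exp(4*t) + C2.
Since 0 is a characteristic root (multiplicity 1), multiply the polynomial trial by t: try y_p = t*(A0 + A1*t + A2*t^2). Substituting and matching coefficients of each power of t gives A0 = 35/32, A1 = -5/16, A2 = 1/12, so y_p = -5*t^2/16 + t^3/12 + 35*t/32.

y = C2 - 5*t**2/16 + t**3/12 + 35*t/32 + C1*exp(4*t)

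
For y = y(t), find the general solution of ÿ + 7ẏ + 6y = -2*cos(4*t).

Characteristic equation r² + 7r + 6 = 0 factors as (r + 1)(r + 6) = 0, so r = -1, -6.
Hence y_h = C1*exp(-t) + C2*exp(-6*t).
Try y_p = A*cos(4*t) + B*sin(4*t). Substituting and equating the coefficients of cos(4t) and sin(4t) gives A = 5/221, B = -14/221, so y_p = -14*sin(4*t)/221 + 5*cos(4*t)/221.

y = -14*sin(4*t)/221 + 5*cos(4*t)/221 + C1*exp(-t) + C2*exp(-6*t)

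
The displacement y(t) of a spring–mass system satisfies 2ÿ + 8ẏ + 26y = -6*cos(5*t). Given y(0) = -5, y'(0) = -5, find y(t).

y = -15*sin(5*t)/136 + 9*cos(5*t)/136 - 689*cos(3*t)*exp(-2*t)/136 - 661*exp(-2*t)*sin(3*t)/136

Divide through by 2: y'' + 4y' + 13y = -3*cos(5*t).
Characteristic equation r² + 4r + 13 = 0 has discriminant (4)² - 4·(13) = -36 < 0, so r = -2 ± 3i.
Hence y_h = C1*cos(3*t)*exp(-2*t) + C2*exp(-2*t)*sin(3*t).
Try y_p = A*cos(5*t) + B*sin(5*t). Substituting and equating the coefficients of cos(5t) and sin(5t) gives A = 9/136, B = -15/136, so y_p = -15*sin(5*t)/136 + 9*cos(5*t)/136.
General solution: y = -15*sin(5*t)/136 + 9*cos(5*t)/136 + C1*cos(3*t)*exp(-2*t) + C2*exp(-2*t)*sin(3*t).
Apply the initial conditions: y(0) = 9/136 + C1 = -5 and y'(0) = -75/136 - 2*C1 + 3*C2 = -5. Solving gives C1 = -689/136, C2 = -661/136.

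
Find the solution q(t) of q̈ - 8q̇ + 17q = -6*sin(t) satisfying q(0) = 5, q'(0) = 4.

q = -3*sin(t)/10 - 3*cos(t)/20 - 163*exp(4*t)*sin(t)/10 + 103*cos(t)*exp(4*t)/20

Characteristic equation r² - 8r + 17 = 0 has discriminant (-8)² - 4·(17) = -4 < 0, so r = 4 ± i.
Hence q_h = C1*cos(t)*exp(4*t) + C2*exp(4*t)*sin(t).
Try q_p = A*cos(t) + B*sin(t). Substituting and equating the coefficients of cos(t) and sin(t) gives A = -3/20, B = -3/10, so q_p = -3*sin(t)/10 - 3*cos(t)/20.
General solution: q = -3*sin(t)/10 - 3*cos(t)/20 + C1*cos(t)*exp(4*t) + C2*exp(4*t)*sin(t).
Apply the initial conditions: q(0) = -3/20 + C1 = 5 and q'(0) = -3/10 + C2 + 4*C1 = 4. Solving gives C1 = 103/20, C2 = -163/10.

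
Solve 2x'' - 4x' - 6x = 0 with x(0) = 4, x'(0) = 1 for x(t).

Divide through by 2: x'' - 2x' - 3x = 0.
Characteristic equation r² - 2r - 3 = 0 factors as (r + 1)(r - 3) = 0, so r = -1, 3.
Hence x_h = C1*exp(-t) + C2*exp(3*t).
Apply the initial conditions: x(0) = C1 + C2 = 4 and x'(0) = -C1 + 3*C2 = 1. Solving gives C1 = 11/4, C2 = 5/4.

x = 5*exp(3*t)/4 + 11*exp(-t)/4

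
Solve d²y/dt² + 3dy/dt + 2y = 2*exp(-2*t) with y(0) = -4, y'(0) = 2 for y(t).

Characteristic equation r² + 3r + 2 = 0 factors as (r + 2)(r + 1) = 0, so r = -2, -1.
Hence y_h = C1*exp(-2*t) + C2*exp(-t).
Since exp(-2*t) solves the homogeneous equation (r = -2 is a root of multiplicity 1), multiply the trial by t. Try y_p = A*t*exp(-2*t). Substituting into the equation and dividing by exp(-2*t) gives A = -2, so y_p = -2*t*exp(-2*t).
General solution: y = C1*exp(-2*t) + C2*exp(-t) - 2*t*exp(-2*t).
Apply the initial conditions: y(0) = C1 + C2 = -4 and y'(0) = -2 - C2 - 2*C1 = 2. Solving gives C1 = 0, C2 = -4.

y = -4*exp(-t) - 2*t*exp(-2*t)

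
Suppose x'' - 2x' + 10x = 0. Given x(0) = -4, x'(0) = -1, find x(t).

Characteristic equation r² - 2r + 10 = 0 has discriminant (-2)² - 4·(10) = -36 < 0, so r = 1 ± 3i.
Hence x_h = C1*cos(3*t)*exp(t) + C2*exp(t)*sin(3*t).
Apply the initial conditions: x(0) = C1 = -4 and x'(0) = C1 + 3*C2 = -1. Solving gives C1 = -4, C2 = 1.

x = exp(t)*sin(3*t) - 4*cos(3*t)*exp(t)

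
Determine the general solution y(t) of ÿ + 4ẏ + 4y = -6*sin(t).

Characteristic equation r² + 4r + 4 = 0 has discriminant (4)² - 4·(4) = 0, so r = -2 is a repeated root.
Hence y_h = (C1 + C2*t)*exp(-2*t).
Try y_p = A*cos(t) + B*sin(t). Substituting and equating the coefficients of cos(t) and sin(t) gives A = 24/25, B = -18/25, so y_p = -18*sin(t)/25 + 24*cos(t)/25.

y = -18*sin(t)/25 + 24*cos(t)/25 + C1*exp(-2*t) + C2*t*exp(-2*t)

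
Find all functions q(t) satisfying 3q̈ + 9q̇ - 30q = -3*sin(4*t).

q = 3*cos(4*t)/205 + 13*sin(4*t)/410 + C1*exp(-5*t) + C2*exp(2*t)

Divide through by 3: q'' + 3q' - 10q = -sin(4*t).
Characteristic equation r² + 3r - 10 = 0 factors as (r + 5)(r - 2) = 0, so r = -5, 2.
Hence q_h = C1*exp(-5*t) + C2*exp(2*t).
Try q_p = A*cos(4*t) + B*sin(4*t). Substituting and equating the coefficients of cos(4t) and sin(4t) gives A = 3/205, B = 13/410, so q_p = 3*cos(4*t)/205 + 13*sin(4*t)/410.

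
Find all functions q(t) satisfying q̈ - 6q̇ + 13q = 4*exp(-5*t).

q = exp(-5*t)/17 + C1*cos(2*t)*exp(3*t) + C2*exp(3*t)*sin(2*t)

Characteristic equation r² - 6r + 13 = 0 has discriminant (-6)² - 4·(13) = -16 < 0, so r = 3 ± 2i.
Hence q_h = C1*cos(2*t)*exp(3*t) + C2*exp(3*t)*sin(2*t).
Try q_p = A*exp(-5*t). Substituting into the equation and dividing by exp(-5*t) gives A = 1/17, so q_p = exp(-5*t)/17.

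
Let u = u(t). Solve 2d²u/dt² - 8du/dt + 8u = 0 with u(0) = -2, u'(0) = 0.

Divide through by 2: u'' - 4u' + 4u = 0.
Characteristic equation r² - 4r + 4 = 0 has discriminant (-4)² - 4·(4) = 0, so r = 2 is a repeated root.
Hence u_h = (C1 + C2*t)*exp(2*t).
Apply the initial conditions: u(0) = C1 = -2 and u'(0) = C2 + 2*C1 = 0. Solving gives C1 = -2, C2 = 4.

u = -2*exp(2*t) + 4*t*exp(2*t)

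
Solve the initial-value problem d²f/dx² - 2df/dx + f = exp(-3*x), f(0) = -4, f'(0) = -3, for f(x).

f = -65*exp(x)/16 + exp(-3*x)/16 + 5*x*exp(x)/4

Characteristic equation r² - 2r + 1 = 0 has discriminant (-2)² - 4·(1) = 0, so r = 1 is a repeated root.
Hence f_h = (C1 + C2*x)*exp(x).
Try f_p = A*exp(-3*x). Substituting into the equation and dividing by exp(-3*x) gives A = 1/16, so f_p = exp(-3*x)/16.
General solution: f = exp(-3*x)/16 + C1*exp(x) + C2*x*exp(x).
Apply the initial conditions: f(0) = 1/16 + C1 = -4 and f'(0) = -3/16 + C1 + C2 = -3. Solving gives C1 = -65/16, C2 = 5/4.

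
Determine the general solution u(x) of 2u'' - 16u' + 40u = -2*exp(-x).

u = -exp(-x)/29 + C1*cos(2*x)*exp(4*x) + C2*exp(4*x)*sin(2*x)

Divide through by 2: u'' - 8u' + 20u = -exp(-x).
Characteristic equation r² - 8r + 20 = 0 has discriminant (-8)² - 4·(20) = -16 < 0, so r = 4 ± 2i.
Hence u_h = C1*cos(2*x)*exp(4*x) + C2*exp(4*x)*sin(2*x).
Try u_p = A*exp(-x). Substituting into the equation and dividing by exp(-x) gives A = -1/29, so u_p = -exp(-x)/29.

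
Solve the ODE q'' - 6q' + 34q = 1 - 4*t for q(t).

Characteristic equation r² - 6r + 34 = 0 has discriminant (-6)² - 4·(34) = -100 < 0, so r = 3 ± 5i.
Hence q_h = C1*cos(5*t)*exp(3*t) + C2*exp(3*t)*sin(5*t).
For the particular solution try q_p = A0 + A1*t. Substituting and matching coefficients of each power of t gives A0 = 5/578, A1 = -2/17, so q_p = 5/578 - 2*t/17.

q = 5/578 - 2*t/17 + C1*cos(5*t)*exp(3*t) + C2*exp(3*t)*sin(5*t)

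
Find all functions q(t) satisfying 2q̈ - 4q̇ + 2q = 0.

q = C1*exp(t) + C2*t*exp(t)

Divide through by 2: q'' - 2q' + q = 0.
Characteristic equation r² - 2r + 1 = 0 has discriminant (-2)² - 4·(1) = 0, so r = 1 is a repeated root.
Hence q_h = (C1 + C2*t)*exp(t).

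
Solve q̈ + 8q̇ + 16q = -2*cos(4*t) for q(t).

Characteristic equation r² + 8r + 16 = 0 has discriminant (8)² - 4·(16) = 0, so r = -4 is a repeated root.
Hence q_h = (C1 + C2*t)*exp(-4*t).
Try q_p = A*cos(4*t) + B*sin(4*t). Substituting and equating the coefficients of cos(4t) and sin(4t) gives A = 0, B = -1/16, so q_p = -sin(4*t)/16.

q = -sin(4*t)/16 + C1*exp(-4*t) + C2*t*exp(-4*t)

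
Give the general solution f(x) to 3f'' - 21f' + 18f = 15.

f = 5/6 + C1*exp(6*x) + C2*exp(x)

Divide through by 3: f'' - 7f' + 6f = 5.
Characteristic equation r² - 7r + 6 = 0 factors as (r - 6)(r - 1) = 0, so r = 6, 1.
Hence f_h = C1*exp(6*x) + C2*exp(x).
For the particular solution try f_p = A0. Substituting and matching coefficients of each power of x gives A0 = 5/6, so f_p = 5/6.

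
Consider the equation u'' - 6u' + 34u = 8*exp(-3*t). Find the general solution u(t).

u = 8*exp(-3*t)/61 + C1*cos(5*t)*exp(3*t) + C2*exp(3*t)*sin(5*t)

Characteristic equation r² - 6r + 34 = 0 has discriminant (-6)² - 4·(34) = -100 < 0, so r = 3 ± 5i.
Hence u_h = C1*cos(5*t)*exp(3*t) + C2*exp(3*t)*sin(5*t).
Try u_p = A*exp(-3*t). Substituting into the equation and dividing by exp(-3*t) gives A = 8/61, so u_p = 8*exp(-3*t)/61.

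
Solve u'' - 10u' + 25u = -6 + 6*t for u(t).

Characteristic equation r² - 10r + 25 = 0 has discriminant (-10)² - 4·(25) = 0, so r = 5 is a repeated root.
Hence u_h = (C1 + C2*t)*exp(5*t).
For the particular solution try u_p = A0 + A1*t. Substituting and matching coefficients of each power of t gives A0 = -18/125, A1 = 6/25, so u_p = -18/125 + 6*t/25.

u = -18/125 + 6*t/25 + C1*exp(5*t) + C2*t*exp(5*t)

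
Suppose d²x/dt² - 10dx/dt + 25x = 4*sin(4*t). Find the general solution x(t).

x = 36*sin(4*t)/1681 + 160*cos(4*t)/1681 + C1*exp(5*t) + C2*t*exp(5*t)

Characteristic equation r² - 10r + 25 = 0 has discriminant (-10)² - 4·(25) = 0, so r = 5 is a repeated root.
Hence x_h = (C1 + C2*t)*exp(5*t).
Try x_p = A*cos(4*t) + B*sin(4*t). Substituting and equating the coefficients of cos(4t) and sin(4t) gives A = 160/1681, B = 36/1681, so x_p = 36*sin(4*t)/1681 + 160*cos(4*t)/1681.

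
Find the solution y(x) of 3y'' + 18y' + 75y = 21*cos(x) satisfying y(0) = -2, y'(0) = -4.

Divide through by 3: y'' + 6y' + 25y = 7*cos(x).
Characteristic equation r² + 6r + 25 = 0 has discriminant (6)² - 4·(25) = -64 < 0, so r = -3 ± 4i.
Hence y_h = C1*cos(4*x)*exp(-3*x) + C2*exp(-3*x)*sin(4*x).
Try y_p = A*cos(x) + B*sin(x). Substituting and equating the coefficients of cos(x) and sin(x) gives A = 14/51, B = 7/102, so y_p = 7*sin(x)/102 + 14*cos(x)/51.
General solution: y = 7*sin(x)/102 + 14*cos(x)/51 + C1*cos(4*x)*exp(-3*x) + C2*exp(-3*x)*sin(4*x).
Apply the initial conditions: y(0) = 14/51 + C1 = -2 and y'(0) = 7/102 - 3*C1 + 4*C2 = -4. Solving gives C1 = -116/51, C2 = -1111/408.

y = 7*sin(x)/102 + 14*cos(x)/51 - 1111*exp(-3*x)*sin(4*x)/408 - 116*cos(4*x)*exp(-3*x)/51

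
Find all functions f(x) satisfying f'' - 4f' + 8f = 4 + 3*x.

Characteristic equation r² - 4r + 8 = 0 has discriminant (-4)² - 4·(8) = -16 < 0, so r = 2 ± 2i.
Hence f_h = C1*cos(2*x)*exp(2*x) + C2*exp(2*x)*sin(2*x).
For the particular solution try f_p = A0 + A1*x. Substituting and matching coefficients of each power of x gives A0 = 11/16, A1 = 3/8, so f_p = 11/16 + 3*x/8.

f = 11/16 + 3*x/8 + C1*cos(2*x)*exp(2*x) + C2*exp(2*x)*sin(2*x)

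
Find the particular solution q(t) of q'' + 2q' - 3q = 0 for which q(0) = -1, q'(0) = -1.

q = -exp(t)

Characteristic equation r² + 2r - 3 = 0 factors as (r + 3)(r - 1) = 0, so r = -3, 1.
Hence q_h = C1*exp(-3*t) + C2*exp(t).
Apply the initial conditions: q(0) = C1 + C2 = -1 and q'(0) = C2 - 3*C1 = -1. Solving gives C1 = 0, C2 = -1.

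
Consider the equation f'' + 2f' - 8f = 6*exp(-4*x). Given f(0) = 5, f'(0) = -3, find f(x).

Characteristic equation r² + 2r - 8 = 0 factors as (r - 2)(r + 4) = 0, so r = 2, -4.
Hence f_h = C1*exp(2*x) + C2*exp(-4*x).
Since exp(-4*x) solves the homogeneous equation (r = -4 is a root of multiplicity 1), multiply the trial by x. Try f_p = A*x*exp(-4*x). Substituting into the equation and dividing by exp(-4*x) gives A = -1, so f_p = -x*exp(-4*x).
General solution: f = C1*exp(2*x) + C2*exp(-4*x) - x*exp(-4*x).
Apply the initial conditions: f(0) = C1 + C2 = 5 and f'(0) = -1 - 4*C2 + 2*C1 = -3. Solving gives C1 = 3, C2 = 2.

f = 2*exp(-4*x) + 3*exp(2*x) - x*exp(-4*x)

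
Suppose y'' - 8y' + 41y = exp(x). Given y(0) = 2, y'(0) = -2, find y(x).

Characteristic equation r² - 8r + 41 = 0 has discriminant (-8)² - 4·(41) = -100 < 0, so r = 4 ± 5i.
Hence y_h = C1*cos(5*x)*exp(4*x) + C2*exp(4*x)*sin(5*x).
Try y_p = A*exp(x). Substituting into the equation and dividing by exp(x) gives A = 1/34, so y_p = exp(x)/34.
General solution: y = exp(x)/34 + C1*cos(5*x)*exp(4*x) + C2*exp(4*x)*sin(5*x).
Apply the initial conditions: y(0) = 1/34 + C1 = 2 and y'(0) = 1/34 + 4*C1 + 5*C2 = -2. Solving gives C1 = 67/34, C2 = -337/170.

y = exp(x)/34 - 337*exp(4*x)*sin(5*x)/170 + 67*cos(5*x)*exp(4*x)/34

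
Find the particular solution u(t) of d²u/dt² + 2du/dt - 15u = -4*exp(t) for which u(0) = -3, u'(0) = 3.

u = -19*exp(-5*t)/12 - 7*exp(3*t)/4 + exp(t)/3

Characteristic equation r² + 2r - 15 = 0 factors as (r - 3)(r + 5) = 0, so r = 3, -5.
Hence u_h = C1*exp(3*t) + C2*exp(-5*t).
Try u_p = A*exp(t). Substituting into the equation and dividing by exp(t) gives A = 1/3, so u_p = exp(t)/3.
General solution: u = exp(t)/3 + C1*exp(3*t) + C2*exp(-5*t).
Apply the initial conditions: u(0) = 1/3 + C1 + C2 = -3 and u'(0) = 1/3 - 5*C2 + 3*C1 = 3. Solving gives C1 = -7/4, C2 = -19/12.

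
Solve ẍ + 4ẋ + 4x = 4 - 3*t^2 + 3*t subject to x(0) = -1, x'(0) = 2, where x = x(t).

x = -7/8 - 3*t**2/4 - exp(-2*t)/8 + 9*t/4 - t*exp(-2*t)/2

Characteristic equation r² + 4r + 4 = 0 has discriminant (4)² - 4·(4) = 0, so r = -2 is a repeated root.
Hence x_h = (C1 + C2*t)*exp(-2*t).
For the particular solution try x_p = A0 + A1*t + A2*t^2. Substituting and matching coefficients of each power of t gives A0 = -7/8, A1 = 9/4, A2 = -3/4, so x_p = -7/8 - 3*t^2/4 + 9*t/4.
General solution: x = -7/8 - 3*t^2/4 + 9*t/4 + C1*exp(-2*t) + C2*t*exp(-2*t).
Apply the initial conditions: x(0) = -7/8 + C1 = -1 and x'(0) = 9/4 + C2 - 2*C1 = 2. Solving gives C1 = -1/8, C2 = -1/2.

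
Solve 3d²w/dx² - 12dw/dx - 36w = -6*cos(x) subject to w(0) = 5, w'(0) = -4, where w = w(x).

Divide through by 3: w'' - 4w' - 12w = -2*cos(x).
Characteristic equation r² - 4r - 12 = 0 factors as (r + 2)(r - 6) = 0, so r = -2, 6.
Hence w_h = C1*exp(-2*x) + C2*exp(6*x).
Try w_p = A*cos(x) + B*sin(x). Substituting and equating the coefficients of cos(x) and sin(x) gives A = 26/185, B = 8/185, so w_p = 8*sin(x)/185 + 26*cos(x)/185.
General solution: w = 8*sin(x)/185 + 26*cos(x)/185 + C1*exp(-2*x) + C2*exp(6*x).
Apply the initial conditions: w(0) = 26/185 + C1 + C2 = 5 and w'(0) = 8/185 - 2*C1 + 6*C2 = -4. Solving gives C1 = 83/20, C2 = 105/148.

w = 8*sin(x)/185 + 26*cos(x)/185 + 83*exp(-2*x)/20 + 105*exp(6*x)/148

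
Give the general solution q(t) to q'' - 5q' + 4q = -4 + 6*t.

q = 7/8 + 3*t/2 + C1*exp(4*t) + C2*exp(t)

Characteristic equation r² - 5r + 4 = 0 factors as (r - 4)(r - 1) = 0, so r = 4, 1.
Hence q_h = C1*exp(4*t) + C2*exp(t).
For the particular solution try q_p = A0 + A1*t. Substituting and matching coefficients of each power of t gives A0 = 7/8, A1 = 3/2, so q_p = 7/8 + 3*t/2.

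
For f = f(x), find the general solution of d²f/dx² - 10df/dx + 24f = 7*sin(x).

f = 70*cos(x)/629 + 161*sin(x)/629 + C1*exp(4*x) + C2*exp(6*x)

Characteristic equation r² - 10r + 24 = 0 factors as (r - 4)(r - 6) = 0, so r = 4, 6.
Hence f_h = C1*exp(4*x) + C2*exp(6*x).
Try f_p = A*cos(x) + B*sin(x). Substituting and equating the coefficients of cos(x) and sin(x) gives A = 70/629, B = 161/629, so f_p = 70*cos(x)/629 + 161*sin(x)/629.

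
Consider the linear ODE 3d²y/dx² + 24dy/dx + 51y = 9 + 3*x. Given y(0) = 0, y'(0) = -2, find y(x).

y = 43/289 + x/17 - 767*exp(-4*x)*sin(x)/289 - 43*cos(x)*exp(-4*x)/289

Divide through by 3: y'' + 8y' + 17y = 3 + x.
Characteristic equation r² + 8r + 17 = 0 has discriminant (8)² - 4·(17) = -4 < 0, so r = -4 ± i.
Hence y_h = C1*cos(x)*exp(-4*x) + C2*exp(-4*x)*sin(x).
For the particular solution try y_p = A0 + A1*x. Substituting and matching coefficients of each power of x gives A0 = 43/289, A1 = 1/17, so y_p = 43/289 + x/17.
General solution: y = 43/289 + x/17 + C1*cos(x)*exp(-4*x) + C2*exp(-4*x)*sin(x).
Apply the initial conditions: y(0) = 43/289 + C1 = 0 and y'(0) = 1/17 + C2 - 4*C1 = -2. Solving gives C1 = -43/289, C2 = -767/289.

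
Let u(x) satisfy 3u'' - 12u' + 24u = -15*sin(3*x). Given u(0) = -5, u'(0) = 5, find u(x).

u = -12*cos(3*x)/29 + sin(3*x)/29 - 133*cos(2*x)*exp(2*x)/29 + 204*exp(2*x)*sin(2*x)/29

Divide through by 3: u'' - 4u' + 8u = -5*sin(3*x).
Characteristic equation r² - 4r + 8 = 0 has discriminant (-4)² - 4·(8) = -16 < 0, so r = 2 ± 2i.
Hence u_h = C1*cos(2*x)*exp(2*x) + C2*exp(2*x)*sin(2*x).
Try u_p = A*cos(3*x) + B*sin(3*x). Substituting and equating the coefficients of cos(3x) and sin(3x) gives A = -12/29, B = 1/29, so u_p = -12*cos(3*x)/29 + sin(3*x)/29.
General solution: u = -12*cos(3*x)/29 + sin(3*x)/29 + C1*cos(2*x)*exp(2*x) + C2*exp(2*x)*sin(2*x).
Apply the initial conditions: u(0) = -12/29 + C1 = -5 and u'(0) = 3/29 + 2*C1 + 2*C2 = 5. Solving gives C1 = -133/29, C2 = 204/29.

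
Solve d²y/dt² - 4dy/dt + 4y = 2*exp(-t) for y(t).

Characteristic equation r² - 4r + 4 = 0 has discriminant (-4)² - 4·(4) = 0, so r = 2 is a repeated root.
Hence y_h = (C1 + C2*t)*exp(2*t).
Try y_p = A*exp(-t). Substituting into the equation and dividing by exp(-t) gives A = 2/9, so y_p = 2*exp(-t)/9.

y = 2*exp(-t)/9 + C1*exp(2*t) + C2*t*exp(2*t)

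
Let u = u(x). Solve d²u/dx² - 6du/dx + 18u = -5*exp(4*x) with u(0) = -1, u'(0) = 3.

u = -exp(4*x)/2 - cos(3*x)*exp(3*x)/2 + 13*exp(3*x)*sin(3*x)/6

Characteristic equation r² - 6r + 18 = 0 has discriminant (-6)² - 4·(18) = -36 < 0, so r = 3 ± 3i.
Hence u_h = C1*cos(3*x)*exp(3*x) + C2*exp(3*x)*sin(3*x).
Try u_p = A*exp(4*x). Substituting into the equation and dividing by exp(4*x) gives A = -1/2, so u_p = -exp(4*x)/2.
General solution: u = -exp(4*x)/2 + C1*cos(3*x)*exp(3*x) + C2*exp(3*x)*sin(3*x).
Apply the initial conditions: u(0) = -1/2 + C1 = -1 and u'(0) = -2 + 3*C1 + 3*C2 = 3. Solving gives C1 = -1/2, C2 = 13/6.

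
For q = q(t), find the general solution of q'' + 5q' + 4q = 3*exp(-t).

q = C1*exp(-t) + C2*exp(-4*t) + t*exp(-t)

Characteristic equation r² + 5r + 4 = 0 factors as (r + 1)(r + 4) = 0, so r = -1, -4.
Hence q_h = C1*exp(-t) + C2*exp(-4*t).
Since exp(-t) solves the homogeneous equation (r = -1 is a root of multiplicity 1), multiply the trial by t. Try q_p = A*t*exp(-t). Substituting into the equation and dividing by exp(-t) gives A = 1, so q_p = t*exp(-t).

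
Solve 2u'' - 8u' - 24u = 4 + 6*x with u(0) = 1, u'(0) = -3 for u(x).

Divide through by 2: u'' - 4u' - 12u = 2 + 3*x.
Characteristic equation r² - 4r - 12 = 0 factors as (r + 2)(r - 6) = 0, so r = -2, 6.
Hence u_h = C1*exp(-2*x) + C2*exp(6*x).
For the particular solution try u_p = A0 + A1*x. Substituting and matching coefficients of each power of x gives A0 = -1/12, A1 = -1/4, so u_p = -1/12 - x/4.
General solution: u = -1/12 - x/4 + C1*exp(-2*x) + C2*exp(6*x).
Apply the initial conditions: u(0) = -1/12 + C1 + C2 = 1 and u'(0) = -1/4 - 2*C1 + 6*C2 = -3. Solving gives C1 = 37/32, C2 = -7/96.

u = -1/12 - 7*exp(6*x)/96 - x/4 + 37*exp(-2*x)/32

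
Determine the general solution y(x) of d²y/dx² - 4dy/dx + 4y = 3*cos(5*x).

y = -63*cos(5*x)/841 - 60*sin(5*x)/841 + C1*exp(2*x) + C2*x*exp(2*x)

Characteristic equation r² - 4r + 4 = 0 has discriminant (-4)² - 4·(4) = 0, so r = 2 is a repeated root.
Hence y_h = (C1 + C2*x)*exp(2*x).
Try y_p = A*cos(5*x) + B*sin(5*x). Substituting and equating the coefficients of cos(5x) and sin(5x) gives A = -63/841, B = -60/841, so y_p = -63*cos(5*x)/841 - 60*sin(5*x)/841.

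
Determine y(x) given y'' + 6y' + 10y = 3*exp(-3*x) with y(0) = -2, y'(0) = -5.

Characteristic equation r² + 6r + 10 = 0 has discriminant (6)² - 4·(10) = -4 < 0, so r = -3 ± i.
Hence y_h = C1*cos(x)*exp(-3*x) + C2*exp(-3*x)*sin(x).
Try y_p = A*exp(-3*x). Substituting into the equation and dividing by exp(-3*x) gives A = 3, so y_p = 3*exp(-3*x).
General solution: y = 3*exp(-3*x) + C1*cos(x)*exp(-3*x) + C2*exp(-3*x)*sin(x).
Apply the initial conditions: y(0) = 3 + C1 = -2 and y'(0) = -9 + C2 - 3*C1 = -5. Solving gives C1 = -5, C2 = -11.

y = 3*exp(-3*x) - 11*exp(-3*x)*sin(x) - 5*cos(x)*exp(-3*x)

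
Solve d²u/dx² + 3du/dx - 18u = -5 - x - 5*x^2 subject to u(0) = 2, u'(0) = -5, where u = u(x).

u = 1/3 + 4*x/27 + 5*x**2/18 + 131*exp(3*x)/243 + 274*exp(-6*x)/243

Characteristic equation r² + 3r - 18 = 0 factors as (r + 6)(r - 3) = 0, so r = -6, 3.
Hence u_h = C1*exp(-6*x) + C2*exp(3*x).
For the particular solution try u_p = A0 + A1*x + A2*x^2. Substituting and matching coefficients of each power of x gives A0 = 1/3, A1 = 4/27, A2 = 5/18, so u_p = 1/3 + 4*x/27 + 5*x^2/18.
General solution: u = 1/3 + 4*x/27 + 5*x^2/18 + C1*exp(-6*x) + C2*exp(3*x).
Apply the initial conditions: u(0) = 1/3 + C1 + C2 = 2 and u'(0) = 4/27 - 6*C1 + 3*C2 = -5. Solving gives C1 = 274/243, C2 = 131/243.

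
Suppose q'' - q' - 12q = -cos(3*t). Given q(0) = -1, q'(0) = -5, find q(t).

Characteristic equation r² - r - 12 = 0 factors as (r + 3)(r - 4) = 0, so r = -3, 4.
Hence q_h = C1*exp(-3*t) + C2*exp(4*t).
Try q_p = A*cos(3*t) + B*sin(3*t). Substituting and equating the coefficients of cos(3t) and sin(3t) gives A = 7/150, B = 1/150, so q_p = sin(3*t)/150 + 7*cos(3*t)/150.
General solution: q = sin(3*t)/150 + 7*cos(3*t)/150 + C1*exp(-3*t) + C2*exp(4*t).
Apply the initial conditions: q(0) = 7/150 + C1 + C2 = -1 and q'(0) = 1/50 - 3*C1 + 4*C2 = -5. Solving gives C1 = 5/42, C2 = -204/175.

q = -204*exp(4*t)/175 + sin(3*t)/150 + 5*exp(-3*t)/42 + 7*cos(3*t)/150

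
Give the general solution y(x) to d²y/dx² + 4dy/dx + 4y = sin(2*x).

y = -cos(2*x)/8 + C1*exp(-2*x) + C2*x*exp(-2*x)

Characteristic equation r² + 4r + 4 = 0 has discriminant (4)² - 4·(4) = 0, so r = -2 is a repeated root.
Hence y_h = (C1 + C2*x)*exp(-2*x).
Try y_p = A*cos(2*x) + B*sin(2*x). Substituting and equating the coefficients of cos(2x) and sin(2x) gives A = -1/8, B = 0, so y_p = -cos(2*x)/8.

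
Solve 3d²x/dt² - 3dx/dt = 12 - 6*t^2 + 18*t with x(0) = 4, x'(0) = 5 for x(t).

x = -7 - t**2 - 6*t + 11*exp(t) + 2*t**3/3

Divide through by 3: x'' - x' = 4 - 2*t^2 + 6*t.
Characteristic equation r² - r = 0 factors as (r - 1)r = 0, so r = 1, 0.
Hence x_h = C1*exp(t) + C2.
Since 0 is a characteristic root (multiplicity 1), multiply the polynomial trial by t: try x_p = t*(A0 + A1*t + A2*t^2). Substituting and matching coefficients of each power of t gives A0 = -6, A1 = -1, A2 = 2/3, so x_p = -t^2 - 6*t + 2*t^3/3.
General solution: x = C2 - t^2 - 6*t + 2*t^3/3 + C1*exp(t).
Apply the initial conditions: x(0) = C1 + C2 = 4 and x'(0) = -6 + C1 = 5. Solving gives C1 = 11, C2 = -7.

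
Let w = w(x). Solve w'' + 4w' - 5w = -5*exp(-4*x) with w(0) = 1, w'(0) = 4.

w = -4*exp(-5*x)/3 + 4*exp(x)/3 + exp(-4*x)

Characteristic equation r² + 4r - 5 = 0 factors as (r + 5)(r - 1) = 0, so r = -5, 1.
Hence w_h = C1*exp(-5*x) + C2*exp(x).
Try w_p = A*exp(-4*x). Substituting into the equation and dividing by exp(-4*x) gives A = 1, so w_p = exp(-4*x).
General solution: w = C1*exp(-5*x) + C2*exp(x) + exp(-4*x).
Apply the initial conditions: w(0) = 1 + C1 + C2 = 1 and w'(0) = -4 + C2 - 5*C1 = 4. Solving gives C1 = -4/3, C2 = 4/3.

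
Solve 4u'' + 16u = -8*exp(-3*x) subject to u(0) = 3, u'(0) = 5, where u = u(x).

Divide through by 4: u'' + 4u = -2*exp(-3*x).
Characteristic equation r² + 4 = 0 has discriminant (0)² - 4·(4) = -16 < 0, so r = ± 2i.
Hence u_h = C1*cos(2*x) + C2*sin(2*x).
Try u_p = A*exp(-3*x). Substituting into the equation and dividing by exp(-3*x) gives A = -2/13, so u_p = -2*exp(-3*x)/13.
General solution: u = -2*exp(-3*x)/13 + C1*cos(2*x) + C2*sin(2*x).
Apply the initial conditions: u(0) = -2/13 + C1 = 3 and u'(0) = 6/13 + 2*C2 = 5. Solving gives C1 = 41/13, C2 = 59/26.

u = -2*exp(-3*x)/13 + 41*cos(2*x)/13 + 59*sin(2*x)/26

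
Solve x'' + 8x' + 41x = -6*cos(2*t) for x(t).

x = -222*cos(2*t)/1625 - 96*sin(2*t)/1625 + C1*cos(5*t)*exp(-4*t) + C2*exp(-4*t)*sin(5*t)

Characteristic equation r² + 8r + 41 = 0 has discriminant (8)² - 4·(41) = -100 < 0, so r = -4 ± 5i.
Hence x_h = C1*cos(5*t)*exp(-4*t) + C2*exp(-4*t)*sin(5*t).
Try x_p = A*cos(2*t) + B*sin(2*t). Substituting and equating the coefficients of cos(2t) and sin(2t) gives A = -222/1625, B = -96/1625, so x_p = -222*cos(2*t)/1625 - 96*sin(2*t)/1625.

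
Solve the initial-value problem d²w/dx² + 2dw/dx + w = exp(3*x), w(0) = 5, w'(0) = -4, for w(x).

Characteristic equation r² + 2r + 1 = 0 has discriminant (2)² - 4·(1) = 0, so r = -1 is a repeated root.
Hence w_h = (C1 + C2*x)*exp(-x).
Try w_p = A*exp(3*x). Substituting into the equation and dividing by exp(3*x) gives A = 1/16, so w_p = exp(3*x)/16.
General solution: w = exp(3*x)/16 + C1*exp(-x) + C2*x*exp(-x).
Apply the initial conditions: w(0) = 1/16 + C1 = 5 and w'(0) = 3/16 + C2 - C1 = -4. Solving gives C1 = 79/16, C2 = 3/4.

w = exp(3*x)/16 + 79*exp(-x)/16 + 3*x*exp(-x)/4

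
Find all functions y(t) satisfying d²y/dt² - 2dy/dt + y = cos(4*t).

y = -15*cos(4*t)/289 - 8*sin(4*t)/289 + C1*exp(t) + C2*t*exp(t)

Characteristic equation r² - 2r + 1 = 0 has discriminant (-2)² - 4·(1) = 0, so r = 1 is a repeated root.
Hence y_h = (C1 + C2*t)*exp(t).
Try y_p = A*cos(4*t) + B*sin(4*t). Substituting and equating the coefficients of cos(4t) and sin(4t) gives A = -15/289, B = -8/289, so y_p = -15*cos(4*t)/289 - 8*sin(4*t)/289.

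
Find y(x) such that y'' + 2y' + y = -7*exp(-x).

y = C1*exp(-x) - 7*x**2*exp(-x)/2 + C2*x*exp(-x)

Characteristic equation r² + 2r + 1 = 0 has discriminant (2)² - 4·(1) = 0, so r = -1 is a repeated root.
Hence y_h = (C1 + C2*x)*exp(-x).
Since exp(-x) solves the homogeneous equation (r = -1 is a root of multiplicity 2), multiply the trial by x^2. Try y_p = A*x^2*exp(-x). Substituting into the equation and dividing by exp(-x) gives A = -7/2, so y_p = -7*x^2*exp(-x)/2.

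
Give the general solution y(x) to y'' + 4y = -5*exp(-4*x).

Characteristic equation r² + 4 = 0 has discriminant (0)² - 4·(4) = -16 < 0, so r = ± 2i.
Hence y_h = C1*cos(2*x) + C2*sin(2*x).
Try y_p = A*exp(-4*x). Substituting into the equation and dividing by exp(-4*x) gives A = -1/4, so y_p = -exp(-4*x)/4.

y = -exp(-4*x)/4 + C1*cos(2*x) + C2*sin(2*x)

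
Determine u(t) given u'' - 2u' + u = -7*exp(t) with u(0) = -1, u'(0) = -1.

u = -exp(t) - 7*t**2*exp(t)/2

Characteristic equation r² - 2r + 1 = 0 has discriminant (-2)² - 4·(1) = 0, so r = 1 is a repeated root.
Hence u_h = (C1 + C2*t)*exp(t).
Since exp(t) solves the homogeneous equation (r = 1 is a root of multiplicity 2), multiply the trial by t^2. Try u_p = A*t^2*exp(t). Substituting into the equation and dividing by exp(t) gives A = -7/2, so u_p = -7*t^2*exp(t)/2.
General solution: u = C1*exp(t) - 7*t^2*exp(t)/2 + C2*t*exp(t).
Apply the initial conditions: u(0) = C1 = -1 and u'(0) = C1 + C2 = -1. Solving gives C1 = -1, C2 = 0.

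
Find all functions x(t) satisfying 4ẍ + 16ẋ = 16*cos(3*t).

x = C2 - 4*cos(3*t)/25 + 16*sin(3*t)/75 + C1*exp(-4*t)

Divide through by 4: x'' + 4x' = 4*cos(3*t).
Characteristic equation r² + 4r = 0 factors as (r + 4)r = 0, so r = -4, 0.
Hence x_h = C1*exp(-4*t) + C2.
Try x_p = A*cos(3*t) + B*sin(3*t). Substituting and equating the coefficients of cos(3t) and sin(3t) gives A = -4/25, B = 16/75, so x_p = -4*cos(3*t)/25 + 16*sin(3*t)/75.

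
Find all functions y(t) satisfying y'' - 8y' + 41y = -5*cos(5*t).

y = -5*cos(5*t)/116 + 25*sin(5*t)/232 + C1*cos(5*t)*exp(4*t) + C2*exp(4*t)*sin(5*t)

Characteristic equation r² - 8r + 41 = 0 has discriminant (-8)² - 4·(41) = -100 < 0, so r = 4 ± 5i.
Hence y_h = C1*cos(5*t)*exp(4*t) + C2*exp(4*t)*sin(5*t).
Try y_p = A*cos(5*t) + B*sin(5*t). Substituting and equating the coefficients of cos(5t) and sin(5t) gives A = -5/116, B = 25/232, so y_p = -5*cos(5*t)/116 + 25*sin(5*t)/232.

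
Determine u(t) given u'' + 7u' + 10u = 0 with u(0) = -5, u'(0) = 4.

Characteristic equation r² + 7r + 10 = 0 factors as (r + 2)(r + 5) = 0, so r = -2, -5.
Hence u_h = C1*exp(-2*t) + C2*exp(-5*t).
Apply the initial conditions: u(0) = C1 + C2 = -5 and u'(0) = -5*C2 - 2*C1 = 4. Solving gives C1 = -7, C2 = 2.

u = -7*exp(-2*t) + 2*exp(-5*t)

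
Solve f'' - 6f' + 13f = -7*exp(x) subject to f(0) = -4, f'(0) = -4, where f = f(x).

Characteristic equation r² - 6r + 13 = 0 has discriminant (-6)² - 4·(13) = -16 < 0, so r = 3 ± 2i.
Hence f_h = C1*cos(2*x)*exp(3*x) + C2*exp(3*x)*sin(2*x).
Try f_p = A*exp(x). Substituting into the equation and dividing by exp(x) gives A = -7/8, so f_p = -7*exp(x)/8.
General solution: f = -7*exp(x)/8 + C1*cos(2*x)*exp(3*x) + C2*exp(3*x)*sin(2*x).
Apply the initial conditions: f(0) = -7/8 + C1 = -4 and f'(0) = -7/8 + 2*C2 + 3*C1 = -4. Solving gives C1 = -25/8, C2 = 25/8.

f = -7*exp(x)/8 - 25*cos(2*x)*exp(3*x)/8 + 25*exp(3*x)*sin(2*x)/8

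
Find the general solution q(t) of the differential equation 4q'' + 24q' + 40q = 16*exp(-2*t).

q = 2*exp(-2*t) + C1*cos(t)*exp(-3*t) + C2*exp(-3*t)*sin(t)

Divide through by 4: q'' + 6q' + 10q = 4*exp(-2*t).
Characteristic equation r² + 6r + 10 = 0 has discriminant (6)² - 4·(10) = -4 < 0, so r = -3 ± i.
Hence q_h = C1*cos(t)*exp(-3*t) + C2*exp(-3*t)*sin(t).
Try q_p = A*exp(-2*t). Substituting into the equation and dividing by exp(-2*t) gives A = 2, so q_p = 2*exp(-2*t).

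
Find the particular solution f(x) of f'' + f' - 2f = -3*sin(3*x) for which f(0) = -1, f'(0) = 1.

Characteristic equation r² + r - 2 = 0 factors as (r + 2)(r - 1) = 0, so r = -2, 1.
Hence f_h = C1*exp(-2*x) + C2*exp(x).
Try f_p = A*cos(3*x) + B*sin(3*x). Substituting and equating the coefficients of cos(3x) and sin(3x) gives A = 9/130, B = 33/130, so f_p = 9*cos(3*x)/130 + 33*sin(3*x)/130.
General solution: f = 9*cos(3*x)/130 + 33*sin(3*x)/130 + C1*exp(-2*x) + C2*exp(x).
Apply the initial conditions: f(0) = 9/130 + C1 + C2 = -1 and f'(0) = 99/130 + C2 - 2*C1 = 1. Solving gives C1 = -17/39, C2 = -19/30.

f = -19*exp(x)/30 - 17*exp(-2*x)/39 + 9*cos(3*x)/130 + 33*sin(3*x)/130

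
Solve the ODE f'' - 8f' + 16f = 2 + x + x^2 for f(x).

Characteristic equation r² - 8r + 16 = 0 has discriminant (-8)² - 4·(16) = 0, so r = 4 is a repeated root.
Hence f_h = (C1 + C2*x)*exp(4*x).
For the particular solution try f_p = A0 + A1*x + A2*x^2. Substituting and matching coefficients of each power of x gives A0 = 23/128, A1 = 1/8, A2 = 1/16, so f_p = 23/128 + x/8 + x^2/16.

f = 23/128 + x/8 + x**2/16 + C1*exp(4*x) + C2*x*exp(4*x)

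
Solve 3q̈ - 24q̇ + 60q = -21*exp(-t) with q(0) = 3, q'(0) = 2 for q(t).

Divide through by 3: q'' - 8q' + 20q = -7*exp(-t).
Characteristic equation r² - 8r + 20 = 0 has discriminant (-8)² - 4·(20) = -16 < 0, so r = 4 ± 2i.
Hence q_h = C1*cos(2*t)*exp(4*t) + C2*exp(4*t)*sin(2*t).
Try q_p = A*exp(-t). Substituting into the equation and dividing by exp(-t) gives A = -7/29, so q_p = -7*exp(-t)/29.
General solution: q = -7*exp(-t)/29 + C1*cos(2*t)*exp(4*t) + C2*exp(4*t)*sin(2*t).
Apply the initial conditions: q(0) = -7/29 + C1 = 3 and q'(0) = 7/29 + 2*C2 + 4*C1 = 2. Solving gives C1 = 94/29, C2 = -325/58.

q = -7*exp(-t)/29 - 325*exp(4*t)*sin(2*t)/58 + 94*cos(2*t)*exp(4*t)/29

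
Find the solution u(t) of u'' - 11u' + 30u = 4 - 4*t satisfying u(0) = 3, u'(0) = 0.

Characteristic equation r² - 11r + 30 = 0 factors as (r - 6)(r - 5) = 0, so r = 6, 5.
Hence u_h = C1*exp(6*t) + C2*exp(5*t).
For the particular solution try u_p = A0 + A1*t. Substituting and matching coefficients of each power of t gives A0 = 19/225, A1 = -2/15, so u_p = 19/225 - 2*t/15.
General solution: u = 19/225 - 2*t/15 + C1*exp(6*t) + C2*exp(5*t).
Apply the initial conditions: u(0) = 19/225 + C1 + C2 = 3 and u'(0) = -2/15 + 5*C2 + 6*C1 = 0. Solving gives C1 = -130/9, C2 = 434/25.

u = 19/225 - 130*exp(6*t)/9 - 2*t/15 + 434*exp(5*t)/25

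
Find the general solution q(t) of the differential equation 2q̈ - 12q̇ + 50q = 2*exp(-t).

q = exp(-t)/32 + C1*cos(4*t)*exp(3*t) + C2*exp(3*t)*sin(4*t)

Divide through by 2: q'' - 6q' + 25q = exp(-t).
Characteristic equation r² - 6r + 25 = 0 has discriminant (-6)² - 4·(25) = -64 < 0, so r = 3 ± 4i.
Hence q_h = C1*cos(4*t)*exp(3*t) + C2*exp(3*t)*sin(4*t).
Try q_p = A*exp(-t). Substituting into the equation and dividing by exp(-t) gives A = 1/32, so q_p = exp(-t)/32.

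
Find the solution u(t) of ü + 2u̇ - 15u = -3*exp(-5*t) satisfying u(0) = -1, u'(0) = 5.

u = -61*exp(-5*t)/64 - 3*exp(3*t)/64 + 3*t*exp(-5*t)/8

Characteristic equation r² + 2r - 15 = 0 factors as (r - 3)(r + 5) = 0, so r = 3, -5.
Hence u_h = C1*exp(3*t) + C2*exp(-5*t).
Since exp(-5*t) solves the homogeneous equation (r = -5 is a root of multiplicity 1), multiply the trial by t. Try u_p = A*t*exp(-5*t). Substituting into the equation and dividing by exp(-5*t) gives A = 3/8, so u_p = 3*t*exp(-5*t)/8.
General solution: u = C1*exp(3*t) + C2*exp(-5*t) + 3*t*exp(-5*t)/8.
Apply the initial conditions: u(0) = C1 + C2 = -1 and u'(0) = 3/8 - 5*C2 + 3*C1 = 5. Solving gives C1 = -3/64, C2 = -61/64.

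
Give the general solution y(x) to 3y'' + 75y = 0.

y = C1*cos(5*x) + C2*sin(5*x)

Divide through by 3: y'' + 25y = 0.
Characteristic equation r² + 25 = 0 has discriminant (0)² - 4·(25) = -100 < 0, so r = ± 5i.
Hence y_h = C1*cos(5*x) + C2*sin(5*x).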